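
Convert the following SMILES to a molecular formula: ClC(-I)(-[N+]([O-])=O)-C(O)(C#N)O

Heavy atoms from the SMILES: 3 C, 1 Cl, 1 I, 2 N, 4 O.
Implicit hydrogens by atom environment:
  3 × C: no H
  2 × O: 1 H each → 2
  1 × Cl: no H
  1 × I: no H
  1 × N: no H
  1 × N (charge +1): no H
  1 × O: no H
  1 × O (charge -1): no H
  Total hydrogens = 2.
Molecular formula: C3H2ClIN2O4

C3H2ClIN2O4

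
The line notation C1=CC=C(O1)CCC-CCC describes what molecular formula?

Heavy atoms from the SMILES: 10 C, 1 O.
Implicit hydrogens by atom environment:
  5 × C: 2 H each → 10
  3 × C (aromatic): 1 H each → 3
  1 × C: 3 H
  1 × C (aromatic): no H
  1 × O (aromatic): no H
  Total hydrogens = 16.
Molecular formula: C10H16O

C10H16O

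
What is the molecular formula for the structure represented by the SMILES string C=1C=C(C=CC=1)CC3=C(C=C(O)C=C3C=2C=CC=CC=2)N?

C19H17NO

Heavy atoms from the SMILES: 19 C, 1 N, 1 O.
Implicit hydrogens by atom environment:
  12 × C (aromatic): 1 H each → 12
  6 × C (aromatic): no H
  1 × C: 2 H
  1 × N: 2 H
  1 × O: 1 H
  Total hydrogens = 17.
Molecular formula: C19H17NO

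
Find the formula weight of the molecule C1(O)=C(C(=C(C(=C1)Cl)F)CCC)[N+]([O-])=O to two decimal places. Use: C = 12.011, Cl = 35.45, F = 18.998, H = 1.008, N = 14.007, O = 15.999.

233.62

Molecular formula: C9H9ClFNO3.
M = 9×12.011 + 1×35.45 + 1×18.998 + 9×1.008 + 1×14.007 + 3×15.999 = 233.62 g/mol.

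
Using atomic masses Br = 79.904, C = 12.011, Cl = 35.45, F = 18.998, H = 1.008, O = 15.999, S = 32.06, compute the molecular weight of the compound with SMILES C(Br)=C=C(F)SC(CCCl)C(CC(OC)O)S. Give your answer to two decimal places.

365.70

Molecular formula: C10H15BrClFO2S2.
M = 1×79.904 + 10×12.011 + 1×35.45 + 1×18.998 + 15×1.008 + 2×15.999 + 2×32.06 = 365.70 g/mol.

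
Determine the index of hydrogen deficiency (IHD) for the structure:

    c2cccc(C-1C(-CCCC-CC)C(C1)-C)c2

Molecular formula from the SMILES: C17H26.
DoU = (2C + 2 + N − H − X)/2 = (2·17 + 2 + 0 − 26 − 0)/2 = 10/2 = 5.
(Structurally: 2 ring(s) + 3 π bond(s) = 5.)

5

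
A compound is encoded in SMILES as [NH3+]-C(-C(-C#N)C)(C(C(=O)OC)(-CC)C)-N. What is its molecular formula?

C10H20N3O2+

Heavy atoms from the SMILES: 10 C, 3 N, 2 O.
Implicit hydrogens by atom environment:
  4 × C: 3 H each → 12
  4 × C: no H
  2 × O: no H
  1 × C: 2 H
  1 × C: 1 H
  1 × N (charge +1): 3 H
  1 × N: 2 H
  1 × N: no H
  Total hydrogens = 20.
Net charge +1.
Molecular formula: C10H20N3O2+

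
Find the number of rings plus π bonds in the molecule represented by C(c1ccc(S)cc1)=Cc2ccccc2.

9

Molecular formula from the SMILES: C14H12S.
DoU = (2C + 2 + N − H − X)/2 = (2·14 + 2 + 0 − 12 − 0)/2 = 18/2 = 9.
(Structurally: 2 ring(s) + 7 π bond(s) = 9.)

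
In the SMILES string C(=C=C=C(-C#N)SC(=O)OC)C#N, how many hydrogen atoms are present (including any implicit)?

4

Hydrogens are implicit in SMILES; fill each atom to its normal valence:
  6 × C: no H
  2 × N: no H
  2 × O: no H
  1 × C: 3 H
  1 × C: 1 H
  1 × S: no H
  Total hydrogens = 4.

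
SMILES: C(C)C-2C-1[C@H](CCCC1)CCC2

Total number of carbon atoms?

The symbol for carbon appears 12 times in the SMILES.

12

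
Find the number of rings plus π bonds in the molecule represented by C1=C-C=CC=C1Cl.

Molecular formula from the SMILES: C6H5Cl.
DoU = (2C + 2 + N − H − X)/2 = (2·6 + 2 + 0 − 5 − 1)/2 = 8/2 = 4.
(Structurally: 1 ring(s) + 3 π bond(s) = 4.)

4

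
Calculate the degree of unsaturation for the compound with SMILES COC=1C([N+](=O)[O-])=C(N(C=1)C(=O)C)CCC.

5

Molecular formula from the SMILES: C10H14N2O4.
DoU = (2C + 2 + N − H − X)/2 = (2·10 + 2 + 2 − 14 − 0)/2 = 10/2 = 5.
(Structurally: 1 ring(s) + 4 π bond(s) = 5.)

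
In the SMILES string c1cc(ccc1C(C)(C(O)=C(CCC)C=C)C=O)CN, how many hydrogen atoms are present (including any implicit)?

23

Hydrogens are implicit in SMILES; fill each atom to its normal valence:
  4 × C: 2 H each → 8
  4 × C (aromatic): 1 H each → 4
  3 × C: no H
  2 × C: 3 H each → 6
  2 × C: 1 H each → 2
  2 × C (aromatic): no H
  1 × N: 2 H
  1 × O: 1 H
  1 × O: no H
  Total hydrogens = 23.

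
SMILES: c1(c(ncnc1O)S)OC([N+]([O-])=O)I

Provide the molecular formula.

C5H4IN3O4S

Heavy atoms from the SMILES: 5 C, 1 I, 3 N, 4 O, 1 S.
Implicit hydrogens by atom environment:
  3 × C (aromatic): no H
  2 × N (aromatic): no H
  2 × O: no H
  1 × C (aromatic): 1 H
  1 × C: 1 H
  1 × I: no H
  1 × N (charge +1): no H
  1 × O: 1 H
  1 × O (charge -1): no H
  1 × S: 1 H
  Total hydrogens = 4.
Molecular formula: C5H4IN3O4S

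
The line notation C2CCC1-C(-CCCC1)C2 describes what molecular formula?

C10H18

Heavy atoms from the SMILES: 10 C.
Implicit hydrogens by atom environment:
  8 × C: 2 H each → 16
  2 × C: 1 H each → 2
  Total hydrogens = 18.
Molecular formula: C10H18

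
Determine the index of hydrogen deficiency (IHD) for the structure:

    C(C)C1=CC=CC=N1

Molecular formula from the SMILES: C7H9N.
DoU = (2C + 2 + N − H − X)/2 = (2·7 + 2 + 1 − 9 − 0)/2 = 8/2 = 4.
(Structurally: 1 ring(s) + 3 π bond(s) = 4.)

4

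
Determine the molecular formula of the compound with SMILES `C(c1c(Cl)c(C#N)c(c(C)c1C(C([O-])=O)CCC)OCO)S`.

C15H17ClNO4S-

Heavy atoms from the SMILES: 15 C, 1 Cl, 1 N, 4 O, 1 S.
Implicit hydrogens by atom environment:
  6 × C (aromatic): no H
  4 × C: 2 H each → 8
  2 × C: 3 H each → 6
  2 × C: no H
  2 × O: no H
  1 × C: 1 H
  1 × Cl: no H
  1 × N: no H
  1 × O: 1 H
  1 × O (charge -1): no H
  1 × S: 1 H
  Total hydrogens = 17.
Net charge -1.
Molecular formula: C15H17ClNO4S-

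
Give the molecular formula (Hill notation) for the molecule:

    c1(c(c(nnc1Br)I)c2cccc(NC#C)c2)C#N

C13H6BrIN4

Heavy atoms from the SMILES: 1 Br, 13 C, 1 I, 4 N.
Implicit hydrogens by atom environment:
  6 × C (aromatic): no H
  4 × C (aromatic): 1 H each → 4
  2 × C: no H
  2 × N (aromatic): no H
  1 × Br: no H
  1 × C: 1 H
  1 × I: no H
  1 × N: 1 H
  1 × N: no H
  Total hydrogens = 6.
Molecular formula: C13H6BrIN4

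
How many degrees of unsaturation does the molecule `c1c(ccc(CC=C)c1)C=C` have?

Molecular formula from the SMILES: C11H12.
DoU = (2C + 2 + N − H − X)/2 = (2·11 + 2 + 0 − 12 − 0)/2 = 12/2 = 6.
(Structurally: 1 ring(s) + 5 π bond(s) = 6.)

6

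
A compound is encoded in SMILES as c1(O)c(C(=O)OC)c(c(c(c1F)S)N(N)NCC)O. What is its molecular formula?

C10H14FN3O4S

Heavy atoms from the SMILES: 10 C, 1 F, 3 N, 4 O, 1 S.
Implicit hydrogens by atom environment:
  6 × C (aromatic): no H
  2 × C: 3 H each → 6
  2 × O: 1 H each → 2
  2 × O: no H
  1 × C: 2 H
  1 × C: no H
  1 × F: no H
  1 × N: 2 H
  1 × N: 1 H
  1 × N: no H
  1 × S: 1 H
  Total hydrogens = 14.
Molecular formula: C10H14FN3O4S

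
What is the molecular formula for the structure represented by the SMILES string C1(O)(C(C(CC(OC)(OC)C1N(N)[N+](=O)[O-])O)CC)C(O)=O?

C11H21N3O8

Heavy atoms from the SMILES: 11 C, 3 N, 8 O.
Implicit hydrogens by atom environment:
  4 × O: no H
  3 × C: 3 H each → 9
  3 × C: 1 H each → 3
  3 × C: no H
  3 × O: 1 H each → 3
  2 × C: 2 H each → 4
  1 × N: 2 H
  1 × N: no H
  1 × N (charge +1): no H
  1 × O (charge -1): no H
  Total hydrogens = 21.
Molecular formula: C11H21N3O8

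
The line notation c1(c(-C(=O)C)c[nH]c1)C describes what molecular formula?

Heavy atoms from the SMILES: 7 C, 1 N, 1 O.
Implicit hydrogens by atom environment:
  2 × C: 3 H each → 6
  2 × C (aromatic): 1 H each → 2
  2 × C (aromatic): no H
  1 × C: no H
  1 × N (aromatic): 1 H
  1 × O: no H
  Total hydrogens = 9.
Molecular formula: C7H9NO

C7H9NO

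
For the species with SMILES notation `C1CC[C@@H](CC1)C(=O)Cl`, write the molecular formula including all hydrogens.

C7H11ClO

Heavy atoms from the SMILES: 7 C, 1 Cl, 1 O.
Implicit hydrogens by atom environment:
  5 × C: 2 H each → 10
  1 × C: 1 H
  1 × C: no H
  1 × Cl: no H
  1 × O: no H
  Total hydrogens = 11.
Molecular formula: C7H11ClO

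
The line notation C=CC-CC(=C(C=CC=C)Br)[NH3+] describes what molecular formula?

C10H15BrN+

Heavy atoms from the SMILES: 1 Br, 10 C, 1 N.
Implicit hydrogens by atom environment:
  4 × C: 2 H each → 8
  4 × C: 1 H each → 4
  2 × C: no H
  1 × Br: no H
  1 × N (charge +1): 3 H
  Total hydrogens = 15.
Net charge +1.
Molecular formula: C10H15BrN+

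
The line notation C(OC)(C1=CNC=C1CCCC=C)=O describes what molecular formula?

Heavy atoms from the SMILES: 11 C, 1 N, 2 O.
Implicit hydrogens by atom environment:
  4 × C: 2 H each → 8
  2 × C (aromatic): 1 H each → 2
  2 × C (aromatic): no H
  2 × O: no H
  1 × C: 3 H
  1 × C: 1 H
  1 × C: no H
  1 × N (aromatic): 1 H
  Total hydrogens = 15.
Molecular formula: C11H15NO2

C11H15NO2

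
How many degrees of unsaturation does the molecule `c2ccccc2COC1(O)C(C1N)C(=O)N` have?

6

Molecular formula from the SMILES: C11H14N2O3.
DoU = (2C + 2 + N − H − X)/2 = (2·11 + 2 + 2 − 14 − 0)/2 = 12/2 = 6.
(Structurally: 2 ring(s) + 4 π bond(s) = 6.)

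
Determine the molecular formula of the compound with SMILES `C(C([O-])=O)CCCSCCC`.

C8H15O2S-

Heavy atoms from the SMILES: 8 C, 2 O, 1 S.
Implicit hydrogens by atom environment:
  6 × C: 2 H each → 12
  1 × C: 3 H
  1 × C: no H
  1 × O: no H
  1 × O (charge -1): no H
  1 × S: no H
  Total hydrogens = 15.
Net charge -1.
Molecular formula: C8H15O2S-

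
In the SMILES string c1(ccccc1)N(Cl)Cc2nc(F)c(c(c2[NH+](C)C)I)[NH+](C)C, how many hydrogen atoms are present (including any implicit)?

Hydrogens are implicit in SMILES; fill each atom to its normal valence:
  6 × C (aromatic): no H
  5 × C (aromatic): 1 H each → 5
  4 × C: 3 H each → 12
  2 × N (charge +1): 1 H each → 2
  1 × C: 2 H
  1 × Cl: no H
  1 × F: no H
  1 × I: no H
  1 × N (aromatic): no H
  1 × N: no H
  Total hydrogens = 21.

21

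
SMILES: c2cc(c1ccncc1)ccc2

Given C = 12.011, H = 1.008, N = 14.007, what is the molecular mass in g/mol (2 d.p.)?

155.20

Molecular formula: C11H9N.
M = 11×12.011 + 9×1.008 + 1×14.007 = 155.20 g/mol.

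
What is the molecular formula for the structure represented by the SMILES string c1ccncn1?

Heavy atoms from the SMILES: 4 C, 2 N.
Implicit hydrogens by atom environment:
  4 × C (aromatic): 1 H each → 4
  2 × N (aromatic): no H
  Total hydrogens = 4.
Molecular formula: C4H4N2

C4H4N2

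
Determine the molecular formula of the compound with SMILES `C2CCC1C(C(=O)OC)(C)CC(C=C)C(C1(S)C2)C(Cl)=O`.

C16H23ClO3S

Heavy atoms from the SMILES: 16 C, 1 Cl, 3 O, 1 S.
Implicit hydrogens by atom environment:
  6 × C: 2 H each → 12
  4 × C: 1 H each → 4
  4 × C: no H
  3 × O: no H
  2 × C: 3 H each → 6
  1 × Cl: no H
  1 × S: 1 H
  Total hydrogens = 23.
Molecular formula: C16H23ClO3S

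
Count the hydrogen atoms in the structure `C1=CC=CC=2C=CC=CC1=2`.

8

Hydrogens are implicit in SMILES; fill each atom to its normal valence:
  8 × C (aromatic): 1 H each → 8
  2 × C (aromatic): no H
  Total hydrogens = 8.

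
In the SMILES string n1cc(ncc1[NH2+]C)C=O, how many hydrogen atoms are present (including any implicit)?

8

Hydrogens are implicit in SMILES; fill each atom to its normal valence:
  2 × C (aromatic): 1 H each → 2
  2 × C (aromatic): no H
  2 × N (aromatic): no H
  1 × C: 3 H
  1 × C: 1 H
  1 × N (charge +1): 2 H
  1 × O: no H
  Total hydrogens = 8.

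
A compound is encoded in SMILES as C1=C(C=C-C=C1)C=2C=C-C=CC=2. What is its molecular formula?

Heavy atoms from the SMILES: 12 C.
Implicit hydrogens by atom environment:
  10 × C (aromatic): 1 H each → 10
  2 × C (aromatic): no H
  Total hydrogens = 10.
Molecular formula: C12H10

C12H10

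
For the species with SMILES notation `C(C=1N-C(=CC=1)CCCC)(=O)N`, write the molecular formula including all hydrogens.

C9H14N2O

Heavy atoms from the SMILES: 9 C, 2 N, 1 O.
Implicit hydrogens by atom environment:
  3 × C: 2 H each → 6
  2 × C (aromatic): 1 H each → 2
  2 × C (aromatic): no H
  1 × C: 3 H
  1 × C: no H
  1 × N: 2 H
  1 × N (aromatic): 1 H
  1 × O: no H
  Total hydrogens = 14.
Molecular formula: C9H14N2O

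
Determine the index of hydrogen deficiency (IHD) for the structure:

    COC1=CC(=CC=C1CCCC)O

4

Molecular formula from the SMILES: C11H16O2.
DoU = (2C + 2 + N − H − X)/2 = (2·11 + 2 + 0 − 16 − 0)/2 = 8/2 = 4.
(Structurally: 1 ring(s) + 3 π bond(s) = 4.)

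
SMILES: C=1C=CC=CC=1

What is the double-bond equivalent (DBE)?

4

Molecular formula from the SMILES: C6H6.
DoU = (2C + 2 + N − H − X)/2 = (2·6 + 2 + 0 − 6 − 0)/2 = 8/2 = 4.
(Structurally: 1 ring(s) + 3 π bond(s) = 4.)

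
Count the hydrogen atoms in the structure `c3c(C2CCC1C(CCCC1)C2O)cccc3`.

22

Hydrogens are implicit in SMILES; fill each atom to its normal valence:
  6 × C: 2 H each → 12
  5 × C (aromatic): 1 H each → 5
  4 × C: 1 H each → 4
  1 × C (aromatic): no H
  1 × O: 1 H
  Total hydrogens = 22.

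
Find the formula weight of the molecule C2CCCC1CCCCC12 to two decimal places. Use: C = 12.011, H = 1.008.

138.25

Molecular formula: C10H18.
M = 10×12.011 + 18×1.008 = 138.25 g/mol.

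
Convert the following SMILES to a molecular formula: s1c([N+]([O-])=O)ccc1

Heavy atoms from the SMILES: 4 C, 1 N, 2 O, 1 S.
Implicit hydrogens by atom environment:
  3 × C (aromatic): 1 H each → 3
  1 × C (aromatic): no H
  1 × N (charge +1): no H
  1 × O: no H
  1 × O (charge -1): no H
  1 × S (aromatic): no H
  Total hydrogens = 3.
Molecular formula: C4H3NO2S

C4H3NO2S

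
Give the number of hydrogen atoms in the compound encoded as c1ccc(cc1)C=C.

8

Hydrogens are implicit in SMILES; fill each atom to its normal valence:
  5 × C (aromatic): 1 H each → 5
  1 × C: 2 H
  1 × C: 1 H
  1 × C (aromatic): no H
  Total hydrogens = 8.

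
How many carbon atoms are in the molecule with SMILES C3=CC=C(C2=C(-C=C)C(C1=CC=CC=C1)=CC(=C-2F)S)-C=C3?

20

The symbol for carbon appears 20 times in the SMILES.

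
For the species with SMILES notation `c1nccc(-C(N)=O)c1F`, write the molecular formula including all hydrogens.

C6H5FN2O

Heavy atoms from the SMILES: 6 C, 1 F, 2 N, 1 O.
Implicit hydrogens by atom environment:
  3 × C (aromatic): 1 H each → 3
  2 × C (aromatic): no H
  1 × C: no H
  1 × F: no H
  1 × N: 2 H
  1 × N (aromatic): no H
  1 × O: no H
  Total hydrogens = 5.
Molecular formula: C6H5FN2O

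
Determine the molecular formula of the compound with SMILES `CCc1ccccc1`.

Heavy atoms from the SMILES: 8 C.
Implicit hydrogens by atom environment:
  5 × C (aromatic): 1 H each → 5
  1 × C: 3 H
  1 × C: 2 H
  1 × C (aromatic): no H
  Total hydrogens = 10.
Molecular formula: C8H10

C8H10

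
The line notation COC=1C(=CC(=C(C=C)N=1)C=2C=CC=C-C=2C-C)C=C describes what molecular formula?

Heavy atoms from the SMILES: 18 C, 1 N, 1 O.
Implicit hydrogens by atom environment:
  6 × C (aromatic): no H
  5 × C (aromatic): 1 H each → 5
  3 × C: 2 H each → 6
  2 × C: 3 H each → 6
  2 × C: 1 H each → 2
  1 × N (aromatic): no H
  1 × O: no H
  Total hydrogens = 19.
Molecular formula: C18H19NO

C18H19NO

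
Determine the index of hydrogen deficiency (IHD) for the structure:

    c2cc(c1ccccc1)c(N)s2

7

Molecular formula from the SMILES: C10H9NS.
DoU = (2C + 2 + N − H − X)/2 = (2·10 + 2 + 1 − 9 − 0)/2 = 14/2 = 7.
(Structurally: 2 ring(s) + 5 π bond(s) = 7.)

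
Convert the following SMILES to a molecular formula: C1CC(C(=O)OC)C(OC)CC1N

C9H17NO3

Heavy atoms from the SMILES: 9 C, 1 N, 3 O.
Implicit hydrogens by atom environment:
  3 × C: 2 H each → 6
  3 × C: 1 H each → 3
  3 × O: no H
  2 × C: 3 H each → 6
  1 × C: no H
  1 × N: 2 H
  Total hydrogens = 17.
Molecular formula: C9H17NO3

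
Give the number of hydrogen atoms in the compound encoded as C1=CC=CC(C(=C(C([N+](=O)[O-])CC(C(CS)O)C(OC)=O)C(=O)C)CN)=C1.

Hydrogens are implicit in SMILES; fill each atom to its normal valence:
  5 × C (aromatic): 1 H each → 5
  4 × C: no H
  4 × O: no H
  3 × C: 2 H each → 6
  3 × C: 1 H each → 3
  2 × C: 3 H each → 6
  1 × C (aromatic): no H
  1 × N: 2 H
  1 × N (charge +1): no H
  1 × O: 1 H
  1 × O (charge -1): no H
  1 × S: 1 H
  Total hydrogens = 24.

24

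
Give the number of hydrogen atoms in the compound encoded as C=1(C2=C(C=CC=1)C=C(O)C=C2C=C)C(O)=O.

Hydrogens are implicit in SMILES; fill each atom to its normal valence:
  5 × C (aromatic): 1 H each → 5
  5 × C (aromatic): no H
  2 × O: 1 H each → 2
  1 × C: 2 H
  1 × C: 1 H
  1 × C: no H
  1 × O: no H
  Total hydrogens = 10.

10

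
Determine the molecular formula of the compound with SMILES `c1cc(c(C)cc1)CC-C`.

Heavy atoms from the SMILES: 10 C.
Implicit hydrogens by atom environment:
  4 × C (aromatic): 1 H each → 4
  2 × C: 3 H each → 6
  2 × C: 2 H each → 4
  2 × C (aromatic): no H
  Total hydrogens = 14.
Molecular formula: C10H14

C10H14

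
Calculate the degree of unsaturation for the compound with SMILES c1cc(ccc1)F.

4

Molecular formula from the SMILES: C6H5F.
DoU = (2C + 2 + N − H − X)/2 = (2·6 + 2 + 0 − 5 − 1)/2 = 8/2 = 4.
(Structurally: 1 ring(s) + 3 π bond(s) = 4.)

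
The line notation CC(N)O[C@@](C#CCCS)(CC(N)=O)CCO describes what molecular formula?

C11H20N2O3S

Heavy atoms from the SMILES: 11 C, 2 N, 3 O, 1 S.
Implicit hydrogens by atom environment:
  5 × C: 2 H each → 10
  4 × C: no H
  2 × N: 2 H each → 4
  2 × O: no H
  1 × C: 3 H
  1 × C: 1 H
  1 × O: 1 H
  1 × S: 1 H
  Total hydrogens = 20.
Molecular formula: C11H20N2O3S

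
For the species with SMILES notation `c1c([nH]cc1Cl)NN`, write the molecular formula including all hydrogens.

C4H6ClN3

Heavy atoms from the SMILES: 4 C, 1 Cl, 3 N.
Implicit hydrogens by atom environment:
  2 × C (aromatic): 1 H each → 2
  2 × C (aromatic): no H
  1 × Cl: no H
  1 × N: 2 H
  1 × N (aromatic): 1 H
  1 × N: 1 H
  Total hydrogens = 6.
Molecular formula: C4H6ClN3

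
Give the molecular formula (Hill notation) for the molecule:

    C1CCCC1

C5H10

Heavy atoms from the SMILES: 5 C.
Implicit hydrogens by atom environment:
  5 × C: 2 H each → 10
  Total hydrogens = 10.
Molecular formula: C5H10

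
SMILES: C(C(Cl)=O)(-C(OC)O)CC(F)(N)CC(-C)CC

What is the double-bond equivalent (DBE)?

Molecular formula from the SMILES: C11H21ClFNO3.
DoU = (2C + 2 + N − H − X)/2 = (2·11 + 2 + 1 − 21 − 2)/2 = 2/2 = 1.
(Structurally: 0 ring(s) + 1 π bond(s) = 1.)

1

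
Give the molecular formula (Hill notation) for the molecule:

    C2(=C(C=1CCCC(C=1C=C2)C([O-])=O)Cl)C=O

Heavy atoms from the SMILES: 12 C, 1 Cl, 3 O.
Implicit hydrogens by atom environment:
  4 × C (aromatic): no H
  3 × C: 2 H each → 6
  2 × C (aromatic): 1 H each → 2
  2 × C: 1 H each → 2
  2 × O: no H
  1 × C: no H
  1 × Cl: no H
  1 × O (charge -1): no H
  Total hydrogens = 10.
Net charge -1.
Molecular formula: C12H10ClO3-

C12H10ClO3-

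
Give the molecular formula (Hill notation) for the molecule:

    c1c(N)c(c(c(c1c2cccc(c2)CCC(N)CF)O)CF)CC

C19H24F2N2O

Heavy atoms from the SMILES: 19 C, 2 F, 2 N, 1 O.
Implicit hydrogens by atom environment:
  7 × C (aromatic): no H
  5 × C: 2 H each → 10
  5 × C (aromatic): 1 H each → 5
  2 × F: no H
  2 × N: 2 H each → 4
  1 × C: 3 H
  1 × C: 1 H
  1 × O: 1 H
  Total hydrogens = 24.
Molecular formula: C19H24F2N2O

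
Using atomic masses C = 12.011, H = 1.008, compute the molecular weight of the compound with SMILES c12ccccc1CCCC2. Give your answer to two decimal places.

Molecular formula: C10H12.
M = 10×12.011 + 12×1.008 = 132.21 g/mol.

132.21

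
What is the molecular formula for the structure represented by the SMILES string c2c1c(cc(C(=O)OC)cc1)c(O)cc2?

C12H10O3

Heavy atoms from the SMILES: 12 C, 3 O.
Implicit hydrogens by atom environment:
  6 × C (aromatic): 1 H each → 6
  4 × C (aromatic): no H
  2 × O: no H
  1 × C: 3 H
  1 × C: no H
  1 × O: 1 H
  Total hydrogens = 10.
Molecular formula: C12H10O3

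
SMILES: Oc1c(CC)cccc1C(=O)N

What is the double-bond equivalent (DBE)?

Molecular formula from the SMILES: C9H11NO2.
DoU = (2C + 2 + N − H − X)/2 = (2·9 + 2 + 1 − 11 − 0)/2 = 10/2 = 5.
(Structurally: 1 ring(s) + 4 π bond(s) = 5.)

5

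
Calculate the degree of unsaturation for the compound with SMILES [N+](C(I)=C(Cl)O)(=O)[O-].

Molecular formula from the SMILES: C2HClINO3.
DoU = (2C + 2 + N − H − X)/2 = (2·2 + 2 + 1 − 1 − 2)/2 = 4/2 = 2.
(Structurally: 0 ring(s) + 2 π bond(s) = 2.)

2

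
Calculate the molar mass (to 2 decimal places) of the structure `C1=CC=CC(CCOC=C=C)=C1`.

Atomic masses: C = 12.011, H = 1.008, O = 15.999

Molecular formula: C11H12O.
M = 11×12.011 + 12×1.008 + 1×15.999 = 160.22 g/mol.

160.22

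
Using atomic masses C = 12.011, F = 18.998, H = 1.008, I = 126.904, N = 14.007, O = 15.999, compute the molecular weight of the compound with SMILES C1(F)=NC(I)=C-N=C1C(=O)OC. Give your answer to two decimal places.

282.01

Molecular formula: C6H4FIN2O2.
M = 6×12.011 + 1×18.998 + 4×1.008 + 1×126.904 + 2×14.007 + 2×15.999 = 282.01 g/mol.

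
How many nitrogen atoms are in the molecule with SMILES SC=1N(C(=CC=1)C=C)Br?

The symbol for nitrogen appears 1 time in the SMILES.

1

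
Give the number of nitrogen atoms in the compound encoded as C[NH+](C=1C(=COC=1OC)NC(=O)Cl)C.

The symbol for nitrogen appears 2 times in the SMILES.

2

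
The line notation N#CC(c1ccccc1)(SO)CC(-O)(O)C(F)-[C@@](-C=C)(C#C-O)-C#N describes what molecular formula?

C17H15FN2O4S

Heavy atoms from the SMILES: 17 C, 1 F, 2 N, 4 O, 1 S.
Implicit hydrogens by atom environment:
  7 × C: no H
  5 × C (aromatic): 1 H each → 5
  4 × O: 1 H each → 4
  2 × C: 2 H each → 4
  2 × C: 1 H each → 2
  2 × N: no H
  1 × C (aromatic): no H
  1 × F: no H
  1 × S: no H
  Total hydrogens = 15.
Molecular formula: C17H15FN2O4S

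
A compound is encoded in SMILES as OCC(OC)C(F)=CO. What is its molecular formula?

Heavy atoms from the SMILES: 5 C, 1 F, 3 O.
Implicit hydrogens by atom environment:
  2 × C: 1 H each → 2
  2 × O: 1 H each → 2
  1 × C: 3 H
  1 × C: 2 H
  1 × C: no H
  1 × F: no H
  1 × O: no H
  Total hydrogens = 9.
Molecular formula: C5H9FO3

C5H9FO3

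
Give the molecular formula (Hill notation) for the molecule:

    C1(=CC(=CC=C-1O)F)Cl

C6H4ClFO

Heavy atoms from the SMILES: 6 C, 1 Cl, 1 F, 1 O.
Implicit hydrogens by atom environment:
  3 × C (aromatic): 1 H each → 3
  3 × C (aromatic): no H
  1 × Cl: no H
  1 × F: no H
  1 × O: 1 H
  Total hydrogens = 4.
Molecular formula: C6H4ClFO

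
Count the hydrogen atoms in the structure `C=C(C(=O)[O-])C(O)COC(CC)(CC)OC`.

Hydrogens are implicit in SMILES; fill each atom to its normal valence:
  4 × C: 2 H each → 8
  3 × C: 3 H each → 9
  3 × C: no H
  3 × O: no H
  1 × C: 1 H
  1 × O: 1 H
  1 × O (charge -1): no H
  Total hydrogens = 19.

19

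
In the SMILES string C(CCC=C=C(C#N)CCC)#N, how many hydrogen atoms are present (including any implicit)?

12

Hydrogens are implicit in SMILES; fill each atom to its normal valence:
  4 × C: 2 H each → 8
  4 × C: no H
  2 × N: no H
  1 × C: 3 H
  1 × C: 1 H
  Total hydrogens = 12.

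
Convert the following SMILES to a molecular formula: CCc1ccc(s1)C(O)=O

Heavy atoms from the SMILES: 7 C, 2 O, 1 S.
Implicit hydrogens by atom environment:
  2 × C (aromatic): 1 H each → 2
  2 × C (aromatic): no H
  1 × C: 3 H
  1 × C: 2 H
  1 × C: no H
  1 × O: 1 H
  1 × O: no H
  1 × S (aromatic): no H
  Total hydrogens = 8.
Molecular formula: C7H8O2S

C7H8O2S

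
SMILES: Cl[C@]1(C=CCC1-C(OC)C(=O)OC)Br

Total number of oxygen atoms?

The symbol for oxygen appears 3 times in the SMILES.

3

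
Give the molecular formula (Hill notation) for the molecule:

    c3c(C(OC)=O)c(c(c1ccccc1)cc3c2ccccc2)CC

Heavy atoms from the SMILES: 22 C, 2 O.
Implicit hydrogens by atom environment:
  12 × C (aromatic): 1 H each → 12
  6 × C (aromatic): no H
  2 × C: 3 H each → 6
  2 × O: no H
  1 × C: 2 H
  1 × C: no H
  Total hydrogens = 20.
Molecular formula: C22H20O2

C22H20O2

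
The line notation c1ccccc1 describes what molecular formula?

C6H6

Heavy atoms from the SMILES: 6 C.
Implicit hydrogens by atom environment:
  6 × C (aromatic): 1 H each → 6
  Total hydrogens = 6.
Molecular formula: C6H6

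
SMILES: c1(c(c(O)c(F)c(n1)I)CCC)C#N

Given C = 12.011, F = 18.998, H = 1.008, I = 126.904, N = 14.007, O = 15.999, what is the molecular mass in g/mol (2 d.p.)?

Molecular formula: C9H8FIN2O.
M = 9×12.011 + 1×18.998 + 8×1.008 + 1×126.904 + 2×14.007 + 1×15.999 = 306.08 g/mol.

306.08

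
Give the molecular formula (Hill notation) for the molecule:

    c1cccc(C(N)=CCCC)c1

C11H15N

Heavy atoms from the SMILES: 11 C, 1 N.
Implicit hydrogens by atom environment:
  5 × C (aromatic): 1 H each → 5
  2 × C: 2 H each → 4
  1 × C: 3 H
  1 × C: 1 H
  1 × C: no H
  1 × C (aromatic): no H
  1 × N: 2 H
  Total hydrogens = 15.
Molecular formula: C11H15N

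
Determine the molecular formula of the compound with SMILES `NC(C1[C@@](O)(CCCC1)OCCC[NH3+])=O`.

Heavy atoms from the SMILES: 10 C, 2 N, 3 O.
Implicit hydrogens by atom environment:
  7 × C: 2 H each → 14
  2 × C: no H
  2 × O: no H
  1 × C: 1 H
  1 × N (charge +1): 3 H
  1 × N: 2 H
  1 × O: 1 H
  Total hydrogens = 21.
Net charge +1.
Molecular formula: C10H21N2O3+

C10H21N2O3+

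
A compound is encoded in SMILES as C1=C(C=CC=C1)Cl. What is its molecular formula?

Heavy atoms from the SMILES: 6 C, 1 Cl.
Implicit hydrogens by atom environment:
  5 × C (aromatic): 1 H each → 5
  1 × C (aromatic): no H
  1 × Cl: no H
  Total hydrogens = 5.
Molecular formula: C6H5Cl

C6H5Cl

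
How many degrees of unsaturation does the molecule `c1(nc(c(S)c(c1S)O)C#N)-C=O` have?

7

Molecular formula from the SMILES: C7H4N2O2S2.
DoU = (2C + 2 + N − H − X)/2 = (2·7 + 2 + 2 − 4 − 0)/2 = 14/2 = 7.
(Structurally: 1 ring(s) + 6 π bond(s) = 7.)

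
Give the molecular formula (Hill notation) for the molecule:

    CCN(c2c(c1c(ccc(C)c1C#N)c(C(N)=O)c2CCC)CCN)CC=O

Heavy atoms from the SMILES: 22 C, 4 N, 2 O.
Implicit hydrogens by atom environment:
  8 × C (aromatic): no H
  6 × C: 2 H each → 12
  3 × C: 3 H each → 9
  2 × C (aromatic): 1 H each → 2
  2 × C: no H
  2 × N: 2 H each → 4
  2 × N: no H
  2 × O: no H
  1 × C: 1 H
  Total hydrogens = 28.
Molecular formula: C22H28N4O2

C22H28N4O2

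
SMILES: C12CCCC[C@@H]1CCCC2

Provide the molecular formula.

C10H18

Heavy atoms from the SMILES: 10 C.
Implicit hydrogens by atom environment:
  8 × C: 2 H each → 16
  2 × C: 1 H each → 2
  Total hydrogens = 18.
Molecular formula: C10H18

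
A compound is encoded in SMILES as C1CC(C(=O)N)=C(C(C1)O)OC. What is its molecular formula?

C8H13NO3

Heavy atoms from the SMILES: 8 C, 1 N, 3 O.
Implicit hydrogens by atom environment:
  3 × C: 2 H each → 6
  3 × C: no H
  2 × O: no H
  1 × C: 3 H
  1 × C: 1 H
  1 × N: 2 H
  1 × O: 1 H
  Total hydrogens = 13.
Molecular formula: C8H13NO3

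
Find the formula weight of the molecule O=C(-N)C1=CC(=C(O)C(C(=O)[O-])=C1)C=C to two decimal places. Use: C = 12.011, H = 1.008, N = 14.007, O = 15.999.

Molecular formula: C10H8NO4-.
M = 10×12.011 + 8×1.008 + 1×14.007 + 4×15.999 = 206.18 g/mol.

206.18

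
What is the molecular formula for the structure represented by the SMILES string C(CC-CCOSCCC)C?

C9H20OS

Heavy atoms from the SMILES: 9 C, 1 O, 1 S.
Implicit hydrogens by atom environment:
  7 × C: 2 H each → 14
  2 × C: 3 H each → 6
  1 × O: no H
  1 × S: no H
  Total hydrogens = 20.
Molecular formula: C9H20OS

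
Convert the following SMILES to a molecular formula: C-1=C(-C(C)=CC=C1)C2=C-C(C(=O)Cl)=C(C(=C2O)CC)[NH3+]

C16H17ClNO2+

Heavy atoms from the SMILES: 16 C, 1 Cl, 1 N, 2 O.
Implicit hydrogens by atom environment:
  7 × C (aromatic): no H
  5 × C (aromatic): 1 H each → 5
  2 × C: 3 H each → 6
  1 × C: 2 H
  1 × C: no H
  1 × Cl: no H
  1 × N (charge +1): 3 H
  1 × O: 1 H
  1 × O: no H
  Total hydrogens = 17.
Net charge +1.
Molecular formula: C16H17ClNO2+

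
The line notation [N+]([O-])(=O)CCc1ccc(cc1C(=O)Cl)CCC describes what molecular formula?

C12H14ClNO3

Heavy atoms from the SMILES: 12 C, 1 Cl, 1 N, 3 O.
Implicit hydrogens by atom environment:
  4 × C: 2 H each → 8
  3 × C (aromatic): 1 H each → 3
  3 × C (aromatic): no H
  2 × O: no H
  1 × C: 3 H
  1 × C: no H
  1 × Cl: no H
  1 × N (charge +1): no H
  1 × O (charge -1): no H
  Total hydrogens = 14.
Molecular formula: C12H14ClNO3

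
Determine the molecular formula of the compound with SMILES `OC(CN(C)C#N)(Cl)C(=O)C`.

C6H9ClN2O2

Heavy atoms from the SMILES: 6 C, 1 Cl, 2 N, 2 O.
Implicit hydrogens by atom environment:
  3 × C: no H
  2 × C: 3 H each → 6
  2 × N: no H
  1 × C: 2 H
  1 × Cl: no H
  1 × O: 1 H
  1 × O: no H
  Total hydrogens = 9.
Molecular formula: C6H9ClN2O2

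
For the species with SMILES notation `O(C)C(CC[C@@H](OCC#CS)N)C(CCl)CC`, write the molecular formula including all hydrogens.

C12H22ClNO2S

Heavy atoms from the SMILES: 12 C, 1 Cl, 1 N, 2 O, 1 S.
Implicit hydrogens by atom environment:
  5 × C: 2 H each → 10
  3 × C: 1 H each → 3
  2 × C: 3 H each → 6
  2 × C: no H
  2 × O: no H
  1 × Cl: no H
  1 × N: 2 H
  1 × S: 1 H
  Total hydrogens = 22.
Molecular formula: C12H22ClNO2S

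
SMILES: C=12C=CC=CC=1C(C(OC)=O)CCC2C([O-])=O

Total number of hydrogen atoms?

13

Hydrogens are implicit in SMILES; fill each atom to its normal valence:
  4 × C (aromatic): 1 H each → 4
  3 × O: no H
  2 × C: 2 H each → 4
  2 × C: 1 H each → 2
  2 × C (aromatic): no H
  2 × C: no H
  1 × C: 3 H
  1 × O (charge -1): no H
  Total hydrogens = 13.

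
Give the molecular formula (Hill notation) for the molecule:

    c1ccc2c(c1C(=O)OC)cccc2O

C12H10O3

Heavy atoms from the SMILES: 12 C, 3 O.
Implicit hydrogens by atom environment:
  6 × C (aromatic): 1 H each → 6
  4 × C (aromatic): no H
  2 × O: no H
  1 × C: 3 H
  1 × C: no H
  1 × O: 1 H
  Total hydrogens = 10.
Molecular formula: C12H10O3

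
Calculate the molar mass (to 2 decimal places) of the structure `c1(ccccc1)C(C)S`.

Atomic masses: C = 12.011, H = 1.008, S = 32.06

138.23

Molecular formula: C8H10S.
M = 8×12.011 + 10×1.008 + 1×32.06 = 138.23 g/mol.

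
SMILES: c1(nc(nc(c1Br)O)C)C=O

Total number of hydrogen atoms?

5

Hydrogens are implicit in SMILES; fill each atom to its normal valence:
  4 × C (aromatic): no H
  2 × N (aromatic): no H
  1 × Br: no H
  1 × C: 3 H
  1 × C: 1 H
  1 × O: 1 H
  1 × O: no H
  Total hydrogens = 5.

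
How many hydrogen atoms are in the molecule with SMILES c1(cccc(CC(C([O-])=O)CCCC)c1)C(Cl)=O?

16

Hydrogens are implicit in SMILES; fill each atom to its normal valence:
  4 × C: 2 H each → 8
  4 × C (aromatic): 1 H each → 4
  2 × C (aromatic): no H
  2 × C: no H
  2 × O: no H
  1 × C: 3 H
  1 × C: 1 H
  1 × Cl: no H
  1 × O (charge -1): no H
  Total hydrogens = 16.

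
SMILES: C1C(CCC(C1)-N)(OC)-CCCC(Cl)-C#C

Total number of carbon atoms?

13

The symbol for carbon appears 13 times in the SMILES. (Cl is a single chlorine, not C + l.)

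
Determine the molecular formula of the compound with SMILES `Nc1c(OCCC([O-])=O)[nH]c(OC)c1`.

C8H11N2O4-

Heavy atoms from the SMILES: 8 C, 2 N, 4 O.
Implicit hydrogens by atom environment:
  3 × C (aromatic): no H
  3 × O: no H
  2 × C: 2 H each → 4
  1 × C: 3 H
  1 × C (aromatic): 1 H
  1 × C: no H
  1 × N: 2 H
  1 × N (aromatic): 1 H
  1 × O (charge -1): no H
  Total hydrogens = 11.
Net charge -1.
Molecular formula: C8H11N2O4-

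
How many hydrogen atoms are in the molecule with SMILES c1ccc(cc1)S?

6

Hydrogens are implicit in SMILES; fill each atom to its normal valence:
  5 × C (aromatic): 1 H each → 5
  1 × C (aromatic): no H
  1 × S: 1 H
  Total hydrogens = 6.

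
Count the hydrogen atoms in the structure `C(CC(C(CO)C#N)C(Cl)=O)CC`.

14

Hydrogens are implicit in SMILES; fill each atom to its normal valence:
  4 × C: 2 H each → 8
  2 × C: 1 H each → 2
  2 × C: no H
  1 × C: 3 H
  1 × Cl: no H
  1 × N: no H
  1 × O: 1 H
  1 × O: no H
  Total hydrogens = 14.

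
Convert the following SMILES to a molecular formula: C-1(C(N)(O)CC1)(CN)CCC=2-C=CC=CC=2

C13H20N2O

Heavy atoms from the SMILES: 13 C, 2 N, 1 O.
Implicit hydrogens by atom environment:
  5 × C: 2 H each → 10
  5 × C (aromatic): 1 H each → 5
  2 × C: no H
  2 × N: 2 H each → 4
  1 × C (aromatic): no H
  1 × O: 1 H
  Total hydrogens = 20.
Molecular formula: C13H20N2O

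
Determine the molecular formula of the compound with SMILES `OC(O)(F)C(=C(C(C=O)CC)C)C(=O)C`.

C10H15FO4

Heavy atoms from the SMILES: 10 C, 1 F, 4 O.
Implicit hydrogens by atom environment:
  4 × C: no H
  3 × C: 3 H each → 9
  2 × C: 1 H each → 2
  2 × O: 1 H each → 2
  2 × O: no H
  1 × C: 2 H
  1 × F: no H
  Total hydrogens = 15.
Molecular formula: C10H15FO4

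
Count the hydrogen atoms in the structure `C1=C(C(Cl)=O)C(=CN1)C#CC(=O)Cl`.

Hydrogens are implicit in SMILES; fill each atom to its normal valence:
  4 × C: no H
  2 × C (aromatic): 1 H each → 2
  2 × C (aromatic): no H
  2 × Cl: no H
  2 × O: no H
  1 × N (aromatic): 1 H
  Total hydrogens = 3.

3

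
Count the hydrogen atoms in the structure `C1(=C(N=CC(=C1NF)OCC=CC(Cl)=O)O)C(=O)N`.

Hydrogens are implicit in SMILES; fill each atom to its normal valence:
  4 × C (aromatic): no H
  3 × O: no H
  2 × C: 1 H each → 2
  2 × C: no H
  1 × C: 2 H
  1 × C (aromatic): 1 H
  1 × Cl: no H
  1 × F: no H
  1 × N: 2 H
  1 × N: 1 H
  1 × N (aromatic): no H
  1 × O: 1 H
  Total hydrogens = 9.

9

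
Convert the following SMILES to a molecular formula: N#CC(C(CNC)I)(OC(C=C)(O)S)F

Heavy atoms from the SMILES: 8 C, 1 F, 1 I, 2 N, 2 O, 1 S.
Implicit hydrogens by atom environment:
  3 × C: no H
  2 × C: 2 H each → 4
  2 × C: 1 H each → 2
  1 × C: 3 H
  1 × F: no H
  1 × I: no H
  1 × N: 1 H
  1 × N: no H
  1 × O: 1 H
  1 × O: no H
  1 × S: 1 H
  Total hydrogens = 12.
Molecular formula: C8H12FIN2O2S

C8H12FIN2O2S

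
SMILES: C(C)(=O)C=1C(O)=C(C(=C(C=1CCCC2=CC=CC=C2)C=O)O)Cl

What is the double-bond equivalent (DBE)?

10

Molecular formula from the SMILES: C18H17ClO4.
DoU = (2C + 2 + N − H − X)/2 = (2·18 + 2 + 0 − 17 − 1)/2 = 20/2 = 10.
(Structurally: 2 ring(s) + 8 π bond(s) = 10.)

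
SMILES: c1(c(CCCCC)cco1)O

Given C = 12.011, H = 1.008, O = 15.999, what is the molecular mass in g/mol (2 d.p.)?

Molecular formula: C9H14O2.
M = 9×12.011 + 14×1.008 + 2×15.999 = 154.21 g/mol.

154.21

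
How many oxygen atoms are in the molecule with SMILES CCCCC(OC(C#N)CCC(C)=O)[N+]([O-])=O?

The symbol for oxygen appears 4 times in the SMILES.

4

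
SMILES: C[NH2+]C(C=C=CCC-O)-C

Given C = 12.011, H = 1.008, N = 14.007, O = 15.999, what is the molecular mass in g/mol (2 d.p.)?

142.22

Molecular formula: C8H16NO+.
M = 8×12.011 + 16×1.008 + 1×14.007 + 1×15.999 = 142.22 g/mol.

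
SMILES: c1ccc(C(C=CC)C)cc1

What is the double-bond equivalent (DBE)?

5

Molecular formula from the SMILES: C11H14.
DoU = (2C + 2 + N − H − X)/2 = (2·11 + 2 + 0 − 14 − 0)/2 = 10/2 = 5.
(Structurally: 1 ring(s) + 4 π bond(s) = 5.)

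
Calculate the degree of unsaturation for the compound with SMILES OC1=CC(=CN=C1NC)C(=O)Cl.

5

Molecular formula from the SMILES: C7H7ClN2O2.
DoU = (2C + 2 + N − H − X)/2 = (2·7 + 2 + 2 − 7 − 1)/2 = 10/2 = 5.
(Structurally: 1 ring(s) + 4 π bond(s) = 5.)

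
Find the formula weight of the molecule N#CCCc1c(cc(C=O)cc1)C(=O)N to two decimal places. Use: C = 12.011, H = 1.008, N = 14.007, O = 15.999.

202.21

Molecular formula: C11H10N2O2.
M = 11×12.011 + 10×1.008 + 2×14.007 + 2×15.999 = 202.21 g/mol.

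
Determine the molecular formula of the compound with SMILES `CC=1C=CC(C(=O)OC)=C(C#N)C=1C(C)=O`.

Heavy atoms from the SMILES: 12 C, 1 N, 3 O.
Implicit hydrogens by atom environment:
  4 × C (aromatic): no H
  3 × C: 3 H each → 9
  3 × C: no H
  3 × O: no H
  2 × C (aromatic): 1 H each → 2
  1 × N: no H
  Total hydrogens = 11.
Molecular formula: C12H11NO3

C12H11NO3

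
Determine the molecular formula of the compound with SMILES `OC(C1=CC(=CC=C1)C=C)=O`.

C9H8O2

Heavy atoms from the SMILES: 9 C, 2 O.
Implicit hydrogens by atom environment:
  4 × C (aromatic): 1 H each → 4
  2 × C (aromatic): no H
  1 × C: 2 H
  1 × C: 1 H
  1 × C: no H
  1 × O: 1 H
  1 × O: no H
  Total hydrogens = 8.
Molecular formula: C9H8O2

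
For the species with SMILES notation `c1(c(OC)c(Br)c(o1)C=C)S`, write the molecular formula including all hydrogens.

Heavy atoms from the SMILES: 1 Br, 7 C, 2 O, 1 S.
Implicit hydrogens by atom environment:
  4 × C (aromatic): no H
  1 × Br: no H
  1 × C: 3 H
  1 × C: 2 H
  1 × C: 1 H
  1 × O (aromatic): no H
  1 × O: no H
  1 × S: 1 H
  Total hydrogens = 7.
Molecular formula: C7H7BrO2S

C7H7BrO2S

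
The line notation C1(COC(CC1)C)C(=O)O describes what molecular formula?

C7H12O3

Heavy atoms from the SMILES: 7 C, 3 O.
Implicit hydrogens by atom environment:
  3 × C: 2 H each → 6
  2 × C: 1 H each → 2
  2 × O: no H
  1 × C: 3 H
  1 × C: no H
  1 × O: 1 H
  Total hydrogens = 12.
Molecular formula: C7H12O3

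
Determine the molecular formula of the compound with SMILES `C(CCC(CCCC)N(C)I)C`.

Heavy atoms from the SMILES: 10 C, 1 I, 1 N.
Implicit hydrogens by atom environment:
  6 × C: 2 H each → 12
  3 × C: 3 H each → 9
  1 × C: 1 H
  1 × I: no H
  1 × N: no H
  Total hydrogens = 22.
Molecular formula: C10H22IN

C10H22IN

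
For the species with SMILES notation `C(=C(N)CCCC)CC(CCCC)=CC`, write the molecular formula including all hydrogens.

Heavy atoms from the SMILES: 14 C, 1 N.
Implicit hydrogens by atom environment:
  7 × C: 2 H each → 14
  3 × C: 3 H each → 9
  2 × C: 1 H each → 2
  2 × C: no H
  1 × N: 2 H
  Total hydrogens = 27.
Molecular formula: C14H27N

C14H27N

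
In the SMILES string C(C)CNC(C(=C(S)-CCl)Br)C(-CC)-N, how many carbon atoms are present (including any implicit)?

10

The symbol for carbon appears 10 times in the SMILES. (Cl is a single chlorine, not C + l.)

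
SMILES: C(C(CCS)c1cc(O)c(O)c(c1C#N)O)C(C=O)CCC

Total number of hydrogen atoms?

Hydrogens are implicit in SMILES; fill each atom to its normal valence:
  5 × C: 2 H each → 10
  5 × C (aromatic): no H
  3 × C: 1 H each → 3
  3 × O: 1 H each → 3
  1 × C: 3 H
  1 × C (aromatic): 1 H
  1 × C: no H
  1 × N: no H
  1 × O: no H
  1 × S: 1 H
  Total hydrogens = 21.

21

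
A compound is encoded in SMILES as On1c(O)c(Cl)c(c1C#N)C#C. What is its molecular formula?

Heavy atoms from the SMILES: 7 C, 1 Cl, 2 N, 2 O.
Implicit hydrogens by atom environment:
  4 × C (aromatic): no H
  2 × C: no H
  2 × O: 1 H each → 2
  1 × C: 1 H
  1 × Cl: no H
  1 × N (aromatic): no H
  1 × N: no H
  Total hydrogens = 3.
Molecular formula: C7H3ClN2O2

C7H3ClN2O2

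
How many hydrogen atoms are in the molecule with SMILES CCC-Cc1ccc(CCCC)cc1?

Hydrogens are implicit in SMILES; fill each atom to its normal valence:
  6 × C: 2 H each → 12
  4 × C (aromatic): 1 H each → 4
  2 × C: 3 H each → 6
  2 × C (aromatic): no H
  Total hydrogens = 22.

22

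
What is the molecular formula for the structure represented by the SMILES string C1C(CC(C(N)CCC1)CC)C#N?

Heavy atoms from the SMILES: 11 C, 2 N.
Implicit hydrogens by atom environment:
  6 × C: 2 H each → 12
  3 × C: 1 H each → 3
  1 × C: 3 H
  1 × C: no H
  1 × N: 2 H
  1 × N: no H
  Total hydrogens = 20.
Molecular formula: C11H20N2

C11H20N2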